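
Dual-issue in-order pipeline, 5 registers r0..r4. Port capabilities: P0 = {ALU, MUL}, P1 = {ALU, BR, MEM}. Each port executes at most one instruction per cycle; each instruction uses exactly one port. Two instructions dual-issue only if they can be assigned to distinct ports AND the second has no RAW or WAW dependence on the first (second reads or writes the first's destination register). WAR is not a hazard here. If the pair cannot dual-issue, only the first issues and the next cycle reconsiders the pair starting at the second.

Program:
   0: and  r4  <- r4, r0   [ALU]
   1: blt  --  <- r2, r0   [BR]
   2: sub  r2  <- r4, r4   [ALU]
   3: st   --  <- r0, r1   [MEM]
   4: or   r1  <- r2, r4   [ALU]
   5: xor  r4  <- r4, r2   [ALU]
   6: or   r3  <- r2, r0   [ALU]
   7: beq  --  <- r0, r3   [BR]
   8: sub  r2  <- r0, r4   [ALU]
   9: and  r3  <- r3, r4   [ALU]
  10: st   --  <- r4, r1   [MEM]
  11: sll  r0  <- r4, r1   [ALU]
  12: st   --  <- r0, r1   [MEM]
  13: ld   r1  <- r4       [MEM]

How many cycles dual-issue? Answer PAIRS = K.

[0] i0,i1  and.ALU+blt.BR  -- dual
[1] i2,i3  sub.ALU+st.MEM  -- dual
[2] i4,i5  or.ALU+xor.ALU  -- dual
[3] i6  or.ALU  -- RAW r3
[4] i7,i8  beq.BR+sub.ALU  -- dual
[5] i9,i10  and.ALU+st.MEM  -- dual
[6] i11  sll.ALU  -- RAW r0
[7] i12  st.MEM  -- no-port MEM/MEM
[8] i13  ld.MEM  -- tail

PAIRS = 5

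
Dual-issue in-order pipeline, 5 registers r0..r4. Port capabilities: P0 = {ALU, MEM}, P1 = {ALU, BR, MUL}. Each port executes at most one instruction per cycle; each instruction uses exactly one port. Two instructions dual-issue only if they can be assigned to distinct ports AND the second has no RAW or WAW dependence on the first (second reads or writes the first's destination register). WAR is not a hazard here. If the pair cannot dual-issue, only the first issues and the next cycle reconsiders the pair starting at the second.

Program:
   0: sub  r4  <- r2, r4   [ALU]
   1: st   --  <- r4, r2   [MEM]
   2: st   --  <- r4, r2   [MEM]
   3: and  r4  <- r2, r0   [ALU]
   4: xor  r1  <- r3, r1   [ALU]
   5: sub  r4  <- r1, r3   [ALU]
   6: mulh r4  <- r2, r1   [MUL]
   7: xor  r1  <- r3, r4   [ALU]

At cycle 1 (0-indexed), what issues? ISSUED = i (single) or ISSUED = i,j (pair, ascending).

ISSUED = 1

t=0 i0:sub ; RAW r4
t=1 i1:st ; no-port MEM/MEM
t=2 i2&i3:st and ; pair
t=3 i4:xor ; RAW r1
t=4 i5:sub ; WAW r4
t=5 i6:mulh ; RAW r4
t=6 i7:xor ; tail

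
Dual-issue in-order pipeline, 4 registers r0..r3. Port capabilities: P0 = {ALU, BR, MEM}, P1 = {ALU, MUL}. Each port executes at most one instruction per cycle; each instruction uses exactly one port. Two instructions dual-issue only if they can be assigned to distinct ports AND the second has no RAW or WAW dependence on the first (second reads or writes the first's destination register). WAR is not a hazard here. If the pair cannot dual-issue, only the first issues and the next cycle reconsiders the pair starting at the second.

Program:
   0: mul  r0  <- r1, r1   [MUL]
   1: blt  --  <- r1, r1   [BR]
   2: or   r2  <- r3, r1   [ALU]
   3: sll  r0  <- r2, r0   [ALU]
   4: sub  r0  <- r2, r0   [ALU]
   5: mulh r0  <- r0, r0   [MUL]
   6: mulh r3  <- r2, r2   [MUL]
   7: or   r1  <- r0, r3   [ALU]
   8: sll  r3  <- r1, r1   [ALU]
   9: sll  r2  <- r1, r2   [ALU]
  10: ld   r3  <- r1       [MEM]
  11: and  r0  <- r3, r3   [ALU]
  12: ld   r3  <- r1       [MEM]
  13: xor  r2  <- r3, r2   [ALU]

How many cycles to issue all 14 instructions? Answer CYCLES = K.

0. mul;blt @i0/i1  | pair
1. or @i2  | RAW r2
2. sll @i3  | RAW+WAW r0
3. sub @i4  | RAW+WAW r0
4. mulh @i5  | no-port MUL/MUL
5. mulh @i6  | RAW r3
6. or @i7  | RAW r1
7. sll;sll @i8/i9  | pair
8. ld @i10  | RAW r3
9. and;ld @i11/i12  | pair
10. xor @i13  | tail

CYCLES = 11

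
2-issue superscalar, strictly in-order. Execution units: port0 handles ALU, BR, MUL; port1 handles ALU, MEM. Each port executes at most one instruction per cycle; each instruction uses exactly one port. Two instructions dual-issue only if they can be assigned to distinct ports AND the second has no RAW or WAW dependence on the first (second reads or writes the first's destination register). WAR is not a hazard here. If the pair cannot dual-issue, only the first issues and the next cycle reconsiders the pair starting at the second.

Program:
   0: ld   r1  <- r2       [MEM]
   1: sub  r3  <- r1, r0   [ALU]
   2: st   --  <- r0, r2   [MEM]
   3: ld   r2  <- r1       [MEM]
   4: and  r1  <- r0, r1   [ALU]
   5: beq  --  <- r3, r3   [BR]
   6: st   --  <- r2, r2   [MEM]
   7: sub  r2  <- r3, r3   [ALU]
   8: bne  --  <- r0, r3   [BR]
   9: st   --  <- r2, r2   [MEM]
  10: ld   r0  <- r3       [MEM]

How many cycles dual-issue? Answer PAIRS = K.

[0] i0  ld.MEM  -- RAW r1
[1] i1,i2  sub.ALU st.MEM  -- dual
[2] i3,i4  ld.MEM and.ALU  -- dual
[3] i5,i6  beq.BR st.MEM  -- dual
[4] i7,i8  sub.ALU bne.BR  -- dual
[5] i9  st.MEM  -- no-port MEM/MEM
[6] i10  ld.MEM  -- tail

PAIRS = 4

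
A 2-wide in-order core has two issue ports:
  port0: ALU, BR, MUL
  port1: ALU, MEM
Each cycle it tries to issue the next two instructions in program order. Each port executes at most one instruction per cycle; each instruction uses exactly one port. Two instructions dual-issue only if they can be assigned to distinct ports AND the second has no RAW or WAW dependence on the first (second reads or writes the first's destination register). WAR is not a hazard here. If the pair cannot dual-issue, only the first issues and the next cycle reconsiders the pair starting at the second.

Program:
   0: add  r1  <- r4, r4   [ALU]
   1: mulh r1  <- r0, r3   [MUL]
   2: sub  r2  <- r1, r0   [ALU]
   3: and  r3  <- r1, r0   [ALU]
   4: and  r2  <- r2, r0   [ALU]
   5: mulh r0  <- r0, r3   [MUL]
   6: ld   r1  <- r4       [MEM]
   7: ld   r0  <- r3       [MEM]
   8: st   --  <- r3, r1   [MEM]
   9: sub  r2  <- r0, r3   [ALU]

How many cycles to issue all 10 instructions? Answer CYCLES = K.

CYCLES = 7

0. add @i0  | WAW r1
1. mulh @i1  | RAW r1
2. sub+and @i2,i3  | dual
3. and+mulh @i4,i5  | dual
4. ld @i6  | no-port MEM/MEM
5. ld @i7  | no-port MEM/MEM
6. st+sub @i8,i9  | dual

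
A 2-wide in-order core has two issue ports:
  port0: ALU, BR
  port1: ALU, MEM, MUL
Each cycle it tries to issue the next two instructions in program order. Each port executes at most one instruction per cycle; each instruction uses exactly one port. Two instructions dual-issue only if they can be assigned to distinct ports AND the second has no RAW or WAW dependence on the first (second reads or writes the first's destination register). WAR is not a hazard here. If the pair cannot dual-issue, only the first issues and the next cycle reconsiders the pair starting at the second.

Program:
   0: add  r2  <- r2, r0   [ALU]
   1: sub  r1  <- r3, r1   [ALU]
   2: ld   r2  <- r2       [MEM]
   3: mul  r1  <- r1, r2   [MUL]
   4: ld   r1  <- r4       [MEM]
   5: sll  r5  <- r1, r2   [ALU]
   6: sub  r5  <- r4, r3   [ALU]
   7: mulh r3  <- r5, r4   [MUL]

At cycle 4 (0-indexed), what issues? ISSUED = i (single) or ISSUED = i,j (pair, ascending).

c0: i0,i1 add/sub  pair
c1: i2 ld  no-port MEM/MUL
c2: i3 mul  no-port MUL/MEM
c3: i4 ld  RAW r1
c4: i5 sll  WAW r5
c5: i6 sub  RAW r5
c6: i7 mulh  tail

ISSUED = 5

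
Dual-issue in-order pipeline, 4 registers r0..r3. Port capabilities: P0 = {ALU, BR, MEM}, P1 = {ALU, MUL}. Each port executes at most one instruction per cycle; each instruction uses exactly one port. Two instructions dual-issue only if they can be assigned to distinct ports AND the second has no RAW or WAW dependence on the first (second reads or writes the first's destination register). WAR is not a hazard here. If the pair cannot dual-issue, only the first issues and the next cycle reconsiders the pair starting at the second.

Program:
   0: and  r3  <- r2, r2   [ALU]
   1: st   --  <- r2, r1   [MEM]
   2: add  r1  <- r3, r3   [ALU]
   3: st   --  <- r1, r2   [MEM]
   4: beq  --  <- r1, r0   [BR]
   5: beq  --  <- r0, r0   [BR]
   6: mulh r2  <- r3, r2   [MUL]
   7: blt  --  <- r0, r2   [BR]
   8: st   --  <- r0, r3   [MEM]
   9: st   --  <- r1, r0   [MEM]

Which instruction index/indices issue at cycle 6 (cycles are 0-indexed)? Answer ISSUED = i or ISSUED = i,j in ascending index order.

ISSUED = 8

#0 head=0: and/st i0+i1 pair
#1 head=2: add i2 RAW r1
#2 head=3: st i3 no-port MEM/BR
#3 head=4: beq i4 no-port BR/BR
#4 head=5: beq/mulh i5+i6 pair
#5 head=7: blt i7 no-port BR/MEM
#6 head=8: st i8 no-port MEM/MEM
#7 head=9: st i9 tail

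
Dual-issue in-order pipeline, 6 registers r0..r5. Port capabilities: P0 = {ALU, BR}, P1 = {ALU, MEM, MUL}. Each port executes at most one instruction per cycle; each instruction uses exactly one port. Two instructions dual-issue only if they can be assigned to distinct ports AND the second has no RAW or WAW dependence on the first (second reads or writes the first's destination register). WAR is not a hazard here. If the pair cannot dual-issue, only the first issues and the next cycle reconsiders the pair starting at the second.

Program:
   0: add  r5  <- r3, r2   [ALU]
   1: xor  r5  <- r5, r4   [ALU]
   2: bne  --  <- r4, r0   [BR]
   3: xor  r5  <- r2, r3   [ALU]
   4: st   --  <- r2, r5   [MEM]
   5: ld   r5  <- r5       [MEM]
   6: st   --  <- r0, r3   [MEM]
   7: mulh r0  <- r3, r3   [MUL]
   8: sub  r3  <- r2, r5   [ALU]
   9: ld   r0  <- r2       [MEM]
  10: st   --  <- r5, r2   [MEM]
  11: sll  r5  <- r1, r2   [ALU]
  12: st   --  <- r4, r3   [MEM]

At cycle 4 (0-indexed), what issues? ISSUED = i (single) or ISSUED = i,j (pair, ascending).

  cy0 -> i0 (add.ALU) RAW+WAW r5
  cy1 -> i1&i2 (xor.ALU;bne.BR) pair
  cy2 -> i3 (xor.ALU) RAW r5
  cy3 -> i4 (st.MEM) no-port MEM/MEM
  cy4 -> i5 (ld.MEM) no-port MEM/MEM
  cy5 -> i6 (st.MEM) no-port MEM/MUL
  cy6 -> i7&i8 (mulh.MUL;sub.ALU) pair
  cy7 -> i9 (ld.MEM) no-port MEM/MEM
  cy8 -> i10&i11 (st.MEM;sll.ALU) pair
  cy9 -> i12 (st.MEM) tail

ISSUED = 5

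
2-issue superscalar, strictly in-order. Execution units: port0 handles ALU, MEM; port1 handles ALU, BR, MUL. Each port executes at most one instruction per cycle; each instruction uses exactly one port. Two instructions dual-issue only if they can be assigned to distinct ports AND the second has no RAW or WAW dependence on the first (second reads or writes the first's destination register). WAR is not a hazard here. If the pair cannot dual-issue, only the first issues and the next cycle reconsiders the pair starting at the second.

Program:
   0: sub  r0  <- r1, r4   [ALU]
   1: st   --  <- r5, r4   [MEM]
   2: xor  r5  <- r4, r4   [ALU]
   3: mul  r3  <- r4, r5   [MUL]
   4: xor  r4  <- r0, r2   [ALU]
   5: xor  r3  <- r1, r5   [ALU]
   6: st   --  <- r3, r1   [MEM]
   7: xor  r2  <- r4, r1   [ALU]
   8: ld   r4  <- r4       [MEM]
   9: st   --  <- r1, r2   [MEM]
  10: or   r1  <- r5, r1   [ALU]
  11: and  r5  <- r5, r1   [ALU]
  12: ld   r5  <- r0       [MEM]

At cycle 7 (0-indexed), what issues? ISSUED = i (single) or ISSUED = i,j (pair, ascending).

ISSUED = 11

  cy0 -> i0,i1 (sub.ALU st.MEM) pair
  cy1 -> i2 (xor.ALU) RAW r5
  cy2 -> i3,i4 (mul.MUL xor.ALU) pair
  cy3 -> i5 (xor.ALU) RAW r3
  cy4 -> i6,i7 (st.MEM xor.ALU) pair
  cy5 -> i8 (ld.MEM) no-port MEM/MEM
  cy6 -> i9,i10 (st.MEM or.ALU) pair
  cy7 -> i11 (and.ALU) WAW r5
  cy8 -> i12 (ld.MEM) tail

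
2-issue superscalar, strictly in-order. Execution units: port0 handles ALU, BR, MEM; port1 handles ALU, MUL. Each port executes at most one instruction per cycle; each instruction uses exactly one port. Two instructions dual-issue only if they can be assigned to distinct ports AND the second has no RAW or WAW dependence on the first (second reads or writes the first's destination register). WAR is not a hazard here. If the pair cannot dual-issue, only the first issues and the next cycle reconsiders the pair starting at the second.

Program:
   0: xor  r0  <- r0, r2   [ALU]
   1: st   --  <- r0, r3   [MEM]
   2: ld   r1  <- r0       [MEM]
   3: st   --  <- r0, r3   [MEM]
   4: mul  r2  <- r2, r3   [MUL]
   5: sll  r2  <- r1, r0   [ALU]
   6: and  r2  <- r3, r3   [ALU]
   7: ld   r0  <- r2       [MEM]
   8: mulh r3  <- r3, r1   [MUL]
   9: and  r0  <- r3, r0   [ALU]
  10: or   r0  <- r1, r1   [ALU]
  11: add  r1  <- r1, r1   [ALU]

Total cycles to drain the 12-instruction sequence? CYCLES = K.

  cy0 -> i0 (xor) RAW r0
  cy1 -> i1 (st) no-port MEM/MEM
  cy2 -> i2 (ld) no-port MEM/MEM
  cy3 -> i3,i4 (st/mul) pair
  cy4 -> i5 (sll) WAW r2
  cy5 -> i6 (and) RAW r2
  cy6 -> i7,i8 (ld/mulh) pair
  cy7 -> i9 (and) WAW r0
  cy8 -> i10,i11 (or/add) pair

CYCLES = 9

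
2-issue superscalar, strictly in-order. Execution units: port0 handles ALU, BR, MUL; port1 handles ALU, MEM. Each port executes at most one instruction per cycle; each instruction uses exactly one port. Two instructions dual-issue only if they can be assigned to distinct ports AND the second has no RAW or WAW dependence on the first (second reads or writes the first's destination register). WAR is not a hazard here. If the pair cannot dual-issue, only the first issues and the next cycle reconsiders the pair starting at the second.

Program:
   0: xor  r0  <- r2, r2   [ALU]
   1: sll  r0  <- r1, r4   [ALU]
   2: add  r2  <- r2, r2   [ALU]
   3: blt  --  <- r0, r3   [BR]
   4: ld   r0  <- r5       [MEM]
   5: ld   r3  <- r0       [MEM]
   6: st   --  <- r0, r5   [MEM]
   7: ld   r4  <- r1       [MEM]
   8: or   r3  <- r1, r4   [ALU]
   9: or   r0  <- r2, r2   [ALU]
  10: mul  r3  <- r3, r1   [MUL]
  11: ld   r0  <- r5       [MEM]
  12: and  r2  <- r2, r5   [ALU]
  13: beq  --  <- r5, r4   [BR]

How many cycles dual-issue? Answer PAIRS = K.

PAIRS = 5

#0 head=0: xor.ALU i0 WAW r0
#1 head=1: sll.ALU+add.ALU i1&i2 2-wide
#2 head=3: blt.BR+ld.MEM i3&i4 2-wide
#3 head=5: ld.MEM i5 no-port MEM/MEM
#4 head=6: st.MEM i6 no-port MEM/MEM
#5 head=7: ld.MEM i7 RAW r4
#6 head=8: or.ALU+or.ALU i8&i9 2-wide
#7 head=10: mul.MUL+ld.MEM i10&i11 2-wide
#8 head=12: and.ALU+beq.BR i12&i13 2-wide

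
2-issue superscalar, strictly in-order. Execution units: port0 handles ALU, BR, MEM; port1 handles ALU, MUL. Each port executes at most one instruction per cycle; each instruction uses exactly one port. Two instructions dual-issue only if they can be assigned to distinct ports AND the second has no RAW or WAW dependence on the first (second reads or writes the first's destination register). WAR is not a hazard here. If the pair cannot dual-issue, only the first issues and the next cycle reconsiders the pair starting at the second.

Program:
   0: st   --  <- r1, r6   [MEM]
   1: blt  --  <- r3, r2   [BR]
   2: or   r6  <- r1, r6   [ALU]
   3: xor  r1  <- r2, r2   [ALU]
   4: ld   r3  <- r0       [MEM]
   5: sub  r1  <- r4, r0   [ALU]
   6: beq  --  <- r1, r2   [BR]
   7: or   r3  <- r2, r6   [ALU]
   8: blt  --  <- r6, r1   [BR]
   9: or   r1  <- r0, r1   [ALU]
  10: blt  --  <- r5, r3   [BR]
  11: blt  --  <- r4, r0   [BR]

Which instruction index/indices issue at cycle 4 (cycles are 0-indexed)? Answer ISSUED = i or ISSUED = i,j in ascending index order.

ISSUED = 6,7

  cy0 -> i0 (st.MEM) no-port MEM/BR
  cy1 -> i1,i2 (blt.BR+or.ALU) pair
  cy2 -> i3,i4 (xor.ALU+ld.MEM) pair
  cy3 -> i5 (sub.ALU) RAW r1
  cy4 -> i6,i7 (beq.BR+or.ALU) pair
  cy5 -> i8,i9 (blt.BR+or.ALU) pair
  cy6 -> i10 (blt.BR) no-port BR/BR
  cy7 -> i11 (blt.BR) tail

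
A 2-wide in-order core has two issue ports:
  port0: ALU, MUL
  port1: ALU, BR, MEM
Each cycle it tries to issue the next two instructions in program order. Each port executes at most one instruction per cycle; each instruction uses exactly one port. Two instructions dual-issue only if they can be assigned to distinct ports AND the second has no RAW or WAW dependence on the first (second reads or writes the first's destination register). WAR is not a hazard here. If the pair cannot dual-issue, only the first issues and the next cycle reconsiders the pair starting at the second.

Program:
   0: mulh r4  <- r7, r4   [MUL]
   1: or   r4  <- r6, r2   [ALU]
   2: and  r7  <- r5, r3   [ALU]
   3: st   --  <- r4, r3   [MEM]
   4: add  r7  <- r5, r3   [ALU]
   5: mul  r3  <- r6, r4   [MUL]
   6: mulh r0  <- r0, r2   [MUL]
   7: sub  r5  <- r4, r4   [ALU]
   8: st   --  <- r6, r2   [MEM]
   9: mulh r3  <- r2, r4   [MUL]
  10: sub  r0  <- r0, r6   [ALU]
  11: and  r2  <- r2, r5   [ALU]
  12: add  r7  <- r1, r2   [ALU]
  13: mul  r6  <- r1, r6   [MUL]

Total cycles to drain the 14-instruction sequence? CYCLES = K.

CYCLES = 8

c0: i0 mulh.MUL  WAW r4
c1: i1/i2 or.ALU and.ALU  dual
c2: i3/i4 st.MEM add.ALU  dual
c3: i5 mul.MUL  no-port MUL/MUL
c4: i6/i7 mulh.MUL sub.ALU  dual
c5: i8/i9 st.MEM mulh.MUL  dual
c6: i10/i11 sub.ALU and.ALU  dual
c7: i12/i13 add.ALU mul.MUL  dual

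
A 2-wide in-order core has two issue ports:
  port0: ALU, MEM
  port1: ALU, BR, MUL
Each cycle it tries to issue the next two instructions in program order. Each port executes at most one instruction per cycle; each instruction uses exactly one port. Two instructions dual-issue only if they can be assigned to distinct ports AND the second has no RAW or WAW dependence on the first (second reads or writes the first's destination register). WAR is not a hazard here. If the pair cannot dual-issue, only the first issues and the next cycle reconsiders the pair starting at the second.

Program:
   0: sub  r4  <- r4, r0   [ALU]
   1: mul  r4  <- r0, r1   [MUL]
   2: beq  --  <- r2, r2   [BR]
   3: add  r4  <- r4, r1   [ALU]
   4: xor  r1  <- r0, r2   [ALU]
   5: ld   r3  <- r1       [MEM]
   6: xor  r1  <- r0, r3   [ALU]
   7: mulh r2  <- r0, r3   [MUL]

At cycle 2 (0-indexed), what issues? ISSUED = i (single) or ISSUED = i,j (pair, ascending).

ISSUED = 2,3

[0] i0  sub  -- WAW r4
[1] i1  mul  -- no-port MUL/BR
[2] i2/i3  beq add  -- 2-wide
[3] i4  xor  -- RAW r1
[4] i5  ld  -- RAW r3
[5] i6/i7  xor mulh  -- 2-wide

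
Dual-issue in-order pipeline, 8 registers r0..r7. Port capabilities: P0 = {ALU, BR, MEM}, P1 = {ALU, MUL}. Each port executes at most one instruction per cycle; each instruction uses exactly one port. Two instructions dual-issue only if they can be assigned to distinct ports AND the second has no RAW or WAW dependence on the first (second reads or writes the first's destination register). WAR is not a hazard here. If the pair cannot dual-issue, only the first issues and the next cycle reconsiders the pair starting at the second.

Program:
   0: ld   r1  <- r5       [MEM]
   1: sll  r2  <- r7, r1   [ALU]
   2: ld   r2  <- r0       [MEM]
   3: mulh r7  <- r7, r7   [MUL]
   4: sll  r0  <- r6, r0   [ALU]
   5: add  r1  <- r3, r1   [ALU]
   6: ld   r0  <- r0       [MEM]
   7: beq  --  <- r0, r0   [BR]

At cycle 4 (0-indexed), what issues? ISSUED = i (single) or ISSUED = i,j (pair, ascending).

ISSUED = 6

  cy0 -> i0 (ld.MEM) RAW r1
  cy1 -> i1 (sll.ALU) WAW r2
  cy2 -> i2,i3 (ld.MEM mulh.MUL) pair
  cy3 -> i4,i5 (sll.ALU add.ALU) pair
  cy4 -> i6 (ld.MEM) no-port MEM/BR
  cy5 -> i7 (beq.BR) tail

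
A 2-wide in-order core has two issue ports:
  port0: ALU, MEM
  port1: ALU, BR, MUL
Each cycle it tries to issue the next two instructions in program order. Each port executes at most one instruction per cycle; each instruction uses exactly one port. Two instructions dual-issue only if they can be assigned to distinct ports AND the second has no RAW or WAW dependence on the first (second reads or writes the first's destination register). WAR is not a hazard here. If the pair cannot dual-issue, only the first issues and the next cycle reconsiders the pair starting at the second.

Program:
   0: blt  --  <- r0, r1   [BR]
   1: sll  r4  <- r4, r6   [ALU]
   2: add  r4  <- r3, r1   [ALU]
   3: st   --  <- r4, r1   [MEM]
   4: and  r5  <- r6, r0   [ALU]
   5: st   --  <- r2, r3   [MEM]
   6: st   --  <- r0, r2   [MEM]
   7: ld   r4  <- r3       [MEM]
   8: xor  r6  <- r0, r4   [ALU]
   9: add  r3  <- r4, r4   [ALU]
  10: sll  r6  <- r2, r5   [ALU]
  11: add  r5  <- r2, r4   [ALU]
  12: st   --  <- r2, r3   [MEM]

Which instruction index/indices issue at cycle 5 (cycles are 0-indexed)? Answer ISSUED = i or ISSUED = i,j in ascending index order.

ISSUED = 7

c0: i0/i1 blt.BR sll.ALU  pair
c1: i2 add.ALU  RAW r4
c2: i3/i4 st.MEM and.ALU  pair
c3: i5 st.MEM  no-port MEM/MEM
c4: i6 st.MEM  no-port MEM/MEM
c5: i7 ld.MEM  RAW r4
c6: i8/i9 xor.ALU add.ALU  pair
c7: i10/i11 sll.ALU add.ALU  pair
c8: i12 st.MEM  tail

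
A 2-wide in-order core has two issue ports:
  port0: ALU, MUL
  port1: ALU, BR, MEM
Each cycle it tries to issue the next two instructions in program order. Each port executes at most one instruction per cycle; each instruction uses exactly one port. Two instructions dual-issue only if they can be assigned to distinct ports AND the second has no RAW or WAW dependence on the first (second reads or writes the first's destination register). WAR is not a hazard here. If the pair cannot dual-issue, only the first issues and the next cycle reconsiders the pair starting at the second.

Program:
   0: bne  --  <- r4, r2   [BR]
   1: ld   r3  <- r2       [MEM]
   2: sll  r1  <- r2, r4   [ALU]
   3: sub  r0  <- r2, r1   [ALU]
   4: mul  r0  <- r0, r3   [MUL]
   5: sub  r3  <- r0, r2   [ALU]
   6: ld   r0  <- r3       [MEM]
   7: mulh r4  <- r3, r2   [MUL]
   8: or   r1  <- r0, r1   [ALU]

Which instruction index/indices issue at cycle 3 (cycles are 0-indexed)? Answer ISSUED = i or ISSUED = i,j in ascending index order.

ISSUED = 4

  cy0 -> i0 (bne.BR) no-port BR/MEM
  cy1 -> i1+i2 (ld.MEM+sll.ALU) pair
  cy2 -> i3 (sub.ALU) RAW+WAW r0
  cy3 -> i4 (mul.MUL) RAW r0
  cy4 -> i5 (sub.ALU) RAW r3
  cy5 -> i6+i7 (ld.MEM+mulh.MUL) pair
  cy6 -> i8 (or.ALU) tail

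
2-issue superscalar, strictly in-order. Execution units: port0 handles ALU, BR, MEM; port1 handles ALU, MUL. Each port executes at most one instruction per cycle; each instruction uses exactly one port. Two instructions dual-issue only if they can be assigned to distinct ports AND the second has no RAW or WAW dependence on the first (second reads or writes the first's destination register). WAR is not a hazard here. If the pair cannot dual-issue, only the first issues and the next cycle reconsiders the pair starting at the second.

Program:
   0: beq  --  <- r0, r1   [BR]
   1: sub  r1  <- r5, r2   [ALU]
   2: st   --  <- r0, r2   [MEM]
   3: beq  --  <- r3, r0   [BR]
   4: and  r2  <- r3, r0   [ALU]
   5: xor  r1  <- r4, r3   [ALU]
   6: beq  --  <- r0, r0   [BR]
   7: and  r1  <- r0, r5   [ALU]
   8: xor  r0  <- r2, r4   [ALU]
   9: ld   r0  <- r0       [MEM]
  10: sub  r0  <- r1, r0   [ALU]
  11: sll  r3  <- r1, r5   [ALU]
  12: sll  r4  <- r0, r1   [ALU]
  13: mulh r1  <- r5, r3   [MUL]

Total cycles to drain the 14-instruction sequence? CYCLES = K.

t=0 i0&i1:beq.BR;sub.ALU ; 2-wide
t=1 i2:st.MEM ; no-port MEM/BR
t=2 i3&i4:beq.BR;and.ALU ; 2-wide
t=3 i5&i6:xor.ALU;beq.BR ; 2-wide
t=4 i7&i8:and.ALU;xor.ALU ; 2-wide
t=5 i9:ld.MEM ; RAW+WAW r0
t=6 i10&i11:sub.ALU;sll.ALU ; 2-wide
t=7 i12&i13:sll.ALU;mulh.MUL ; 2-wide

CYCLES = 8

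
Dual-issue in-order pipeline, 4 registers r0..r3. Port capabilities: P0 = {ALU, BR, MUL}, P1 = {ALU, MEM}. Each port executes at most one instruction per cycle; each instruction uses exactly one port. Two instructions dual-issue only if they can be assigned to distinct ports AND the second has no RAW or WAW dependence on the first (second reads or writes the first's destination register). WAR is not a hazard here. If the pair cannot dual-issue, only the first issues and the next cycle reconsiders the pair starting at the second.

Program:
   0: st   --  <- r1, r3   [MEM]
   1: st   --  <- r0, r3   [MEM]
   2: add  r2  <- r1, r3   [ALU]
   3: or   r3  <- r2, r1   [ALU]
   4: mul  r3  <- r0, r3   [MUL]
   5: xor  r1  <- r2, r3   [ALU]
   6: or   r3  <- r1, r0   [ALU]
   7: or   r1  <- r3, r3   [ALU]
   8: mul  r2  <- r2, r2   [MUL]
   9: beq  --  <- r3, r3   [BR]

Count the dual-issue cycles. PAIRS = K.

PAIRS = 2

#0 head=0: st i0 no-port MEM/MEM
#1 head=1: st;add i1&i2 2-wide
#2 head=3: or i3 RAW+WAW r3
#3 head=4: mul i4 RAW r3
#4 head=5: xor i5 RAW r1
#5 head=6: or i6 RAW r3
#6 head=7: or;mul i7&i8 2-wide
#7 head=9: beq i9 tail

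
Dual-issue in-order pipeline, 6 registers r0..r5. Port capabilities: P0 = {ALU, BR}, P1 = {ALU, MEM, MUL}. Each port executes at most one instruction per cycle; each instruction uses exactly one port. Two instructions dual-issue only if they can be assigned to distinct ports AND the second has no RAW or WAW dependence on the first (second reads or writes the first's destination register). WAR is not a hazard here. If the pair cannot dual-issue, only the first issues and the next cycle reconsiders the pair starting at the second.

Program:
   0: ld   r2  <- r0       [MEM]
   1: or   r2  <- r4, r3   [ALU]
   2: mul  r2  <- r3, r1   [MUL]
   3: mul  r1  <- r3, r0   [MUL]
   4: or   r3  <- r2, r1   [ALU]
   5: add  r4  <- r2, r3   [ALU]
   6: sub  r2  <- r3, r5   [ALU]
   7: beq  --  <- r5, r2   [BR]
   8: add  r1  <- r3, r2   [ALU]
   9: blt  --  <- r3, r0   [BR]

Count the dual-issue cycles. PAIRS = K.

PAIRS = 2

0. ld @i0  | WAW r2
1. or @i1  | WAW r2
2. mul @i2  | no-port MUL/MUL
3. mul @i3  | RAW r1
4. or @i4  | RAW r3
5. add sub @i5&i6  | 2-wide
6. beq add @i7&i8  | 2-wide
7. blt @i9  | tail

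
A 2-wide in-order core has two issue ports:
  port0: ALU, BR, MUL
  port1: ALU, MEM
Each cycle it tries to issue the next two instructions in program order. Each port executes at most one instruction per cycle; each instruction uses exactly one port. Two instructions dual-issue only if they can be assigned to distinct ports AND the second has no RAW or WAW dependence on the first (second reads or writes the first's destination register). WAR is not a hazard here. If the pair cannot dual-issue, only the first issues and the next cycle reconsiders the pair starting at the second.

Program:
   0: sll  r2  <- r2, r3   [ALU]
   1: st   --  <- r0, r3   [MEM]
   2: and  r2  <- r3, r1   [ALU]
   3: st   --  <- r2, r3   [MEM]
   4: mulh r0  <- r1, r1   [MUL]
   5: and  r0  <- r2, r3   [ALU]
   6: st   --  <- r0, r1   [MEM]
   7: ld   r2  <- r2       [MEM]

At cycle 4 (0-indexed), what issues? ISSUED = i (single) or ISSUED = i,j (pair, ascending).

[0] i0,i1  sll/st  -- pair
[1] i2  and  -- RAW r2
[2] i3,i4  st/mulh  -- pair
[3] i5  and  -- RAW r0
[4] i6  st  -- no-port MEM/MEM
[5] i7  ld  -- tail

ISSUED = 6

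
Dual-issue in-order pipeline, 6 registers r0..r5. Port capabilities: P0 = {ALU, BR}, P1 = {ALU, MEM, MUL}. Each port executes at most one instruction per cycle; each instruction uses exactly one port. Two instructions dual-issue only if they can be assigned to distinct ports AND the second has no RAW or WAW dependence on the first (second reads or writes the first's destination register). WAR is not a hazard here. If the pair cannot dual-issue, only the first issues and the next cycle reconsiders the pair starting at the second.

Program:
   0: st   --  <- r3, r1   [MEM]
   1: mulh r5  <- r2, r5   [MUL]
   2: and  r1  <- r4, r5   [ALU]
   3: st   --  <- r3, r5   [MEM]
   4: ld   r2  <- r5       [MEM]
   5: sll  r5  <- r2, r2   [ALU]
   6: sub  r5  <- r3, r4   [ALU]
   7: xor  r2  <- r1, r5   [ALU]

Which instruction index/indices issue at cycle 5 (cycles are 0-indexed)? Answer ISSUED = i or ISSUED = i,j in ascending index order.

ISSUED = 6

t=0 i0:st.MEM ; no-port MEM/MUL
t=1 i1:mulh.MUL ; RAW r5
t=2 i2/i3:and.ALU/st.MEM ; 2-wide
t=3 i4:ld.MEM ; RAW r2
t=4 i5:sll.ALU ; WAW r5
t=5 i6:sub.ALU ; RAW r5
t=6 i7:xor.ALU ; tail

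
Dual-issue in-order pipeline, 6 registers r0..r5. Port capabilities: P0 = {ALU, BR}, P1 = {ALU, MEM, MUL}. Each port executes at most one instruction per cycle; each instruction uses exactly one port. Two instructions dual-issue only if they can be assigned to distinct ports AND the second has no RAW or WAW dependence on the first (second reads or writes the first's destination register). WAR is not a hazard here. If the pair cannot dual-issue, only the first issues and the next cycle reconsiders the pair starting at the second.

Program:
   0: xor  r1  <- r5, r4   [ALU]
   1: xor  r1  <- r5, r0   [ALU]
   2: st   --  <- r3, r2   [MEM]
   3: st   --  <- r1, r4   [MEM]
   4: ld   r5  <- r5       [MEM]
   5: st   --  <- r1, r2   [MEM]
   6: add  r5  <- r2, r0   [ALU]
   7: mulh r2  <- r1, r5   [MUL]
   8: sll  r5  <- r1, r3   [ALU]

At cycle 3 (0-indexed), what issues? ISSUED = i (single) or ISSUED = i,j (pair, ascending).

ISSUED = 4

c0: i0 xor.ALU  WAW r1
c1: i1/i2 xor.ALU st.MEM  dual
c2: i3 st.MEM  no-port MEM/MEM
c3: i4 ld.MEM  no-port MEM/MEM
c4: i5/i6 st.MEM add.ALU  dual
c5: i7/i8 mulh.MUL sll.ALU  dual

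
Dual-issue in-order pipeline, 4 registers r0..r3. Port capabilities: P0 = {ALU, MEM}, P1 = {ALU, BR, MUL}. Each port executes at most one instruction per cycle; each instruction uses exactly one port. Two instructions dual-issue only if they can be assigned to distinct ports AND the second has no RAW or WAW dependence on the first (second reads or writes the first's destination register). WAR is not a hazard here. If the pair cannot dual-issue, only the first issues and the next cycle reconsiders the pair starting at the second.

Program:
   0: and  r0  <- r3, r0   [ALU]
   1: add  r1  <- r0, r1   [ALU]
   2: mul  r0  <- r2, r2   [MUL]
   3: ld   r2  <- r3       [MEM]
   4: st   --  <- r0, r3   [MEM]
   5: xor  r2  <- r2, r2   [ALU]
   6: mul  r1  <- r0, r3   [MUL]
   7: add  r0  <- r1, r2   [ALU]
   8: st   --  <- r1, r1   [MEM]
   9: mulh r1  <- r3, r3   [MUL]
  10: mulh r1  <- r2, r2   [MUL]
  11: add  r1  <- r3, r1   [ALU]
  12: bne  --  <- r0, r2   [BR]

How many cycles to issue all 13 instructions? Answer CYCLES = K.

CYCLES = 9

  cy0 -> i0 (and) RAW r0
  cy1 -> i1/i2 (add;mul) pair
  cy2 -> i3 (ld) no-port MEM/MEM
  cy3 -> i4/i5 (st;xor) pair
  cy4 -> i6 (mul) RAW r1
  cy5 -> i7/i8 (add;st) pair
  cy6 -> i9 (mulh) no-port MUL/MUL
  cy7 -> i10 (mulh) RAW+WAW r1
  cy8 -> i11/i12 (add;bne) pair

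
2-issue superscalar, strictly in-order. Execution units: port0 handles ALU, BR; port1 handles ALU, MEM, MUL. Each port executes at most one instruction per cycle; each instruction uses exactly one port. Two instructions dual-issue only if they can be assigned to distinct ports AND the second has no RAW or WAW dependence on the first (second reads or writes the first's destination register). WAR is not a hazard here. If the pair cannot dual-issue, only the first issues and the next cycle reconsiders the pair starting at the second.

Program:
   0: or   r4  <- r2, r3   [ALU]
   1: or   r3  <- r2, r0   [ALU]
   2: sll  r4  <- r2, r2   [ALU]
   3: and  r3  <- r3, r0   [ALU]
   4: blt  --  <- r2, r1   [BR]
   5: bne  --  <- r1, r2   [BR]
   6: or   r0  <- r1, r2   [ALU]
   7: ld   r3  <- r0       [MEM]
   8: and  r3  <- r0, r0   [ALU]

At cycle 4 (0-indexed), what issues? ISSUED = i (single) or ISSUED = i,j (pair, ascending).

[0] i0/i1  or or  -- pair
[1] i2/i3  sll and  -- pair
[2] i4  blt  -- no-port BR/BR
[3] i5/i6  bne or  -- pair
[4] i7  ld  -- WAW r3
[5] i8  and  -- tail

ISSUED = 7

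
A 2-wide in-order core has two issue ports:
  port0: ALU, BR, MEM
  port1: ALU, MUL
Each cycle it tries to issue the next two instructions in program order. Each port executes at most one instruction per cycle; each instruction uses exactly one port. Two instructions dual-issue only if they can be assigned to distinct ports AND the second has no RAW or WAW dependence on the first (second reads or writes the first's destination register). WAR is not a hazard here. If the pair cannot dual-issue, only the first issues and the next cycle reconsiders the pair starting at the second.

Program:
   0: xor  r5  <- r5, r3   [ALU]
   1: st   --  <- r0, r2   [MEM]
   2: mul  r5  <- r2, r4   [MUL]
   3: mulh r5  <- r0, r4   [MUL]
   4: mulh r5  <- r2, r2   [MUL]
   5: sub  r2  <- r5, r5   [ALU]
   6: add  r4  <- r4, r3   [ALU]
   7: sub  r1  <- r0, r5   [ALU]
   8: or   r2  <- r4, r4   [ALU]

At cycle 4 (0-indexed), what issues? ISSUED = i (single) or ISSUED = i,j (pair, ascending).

ISSUED = 5,6

t=0 i0,i1:xor.ALU+st.MEM ; 2-wide
t=1 i2:mul.MUL ; no-port MUL/MUL
t=2 i3:mulh.MUL ; no-port MUL/MUL
t=3 i4:mulh.MUL ; RAW r5
t=4 i5,i6:sub.ALU+add.ALU ; 2-wide
t=5 i7,i8:sub.ALU+or.ALU ; 2-wide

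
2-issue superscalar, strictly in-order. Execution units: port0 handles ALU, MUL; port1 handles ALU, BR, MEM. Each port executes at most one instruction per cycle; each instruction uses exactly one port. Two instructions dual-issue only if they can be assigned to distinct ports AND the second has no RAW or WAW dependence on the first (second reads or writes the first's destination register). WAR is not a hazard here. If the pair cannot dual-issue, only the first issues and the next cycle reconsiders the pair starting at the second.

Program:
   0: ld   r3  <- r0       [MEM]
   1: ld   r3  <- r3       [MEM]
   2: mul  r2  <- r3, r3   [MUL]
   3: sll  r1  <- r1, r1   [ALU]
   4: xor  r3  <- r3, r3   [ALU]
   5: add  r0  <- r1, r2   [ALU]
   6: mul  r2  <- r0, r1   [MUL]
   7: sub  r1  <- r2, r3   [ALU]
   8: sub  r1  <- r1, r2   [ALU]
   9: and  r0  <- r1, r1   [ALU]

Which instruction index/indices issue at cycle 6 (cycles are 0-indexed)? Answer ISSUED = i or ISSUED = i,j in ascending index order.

#0 head=0: ld i0 no-port MEM/MEM
#1 head=1: ld i1 RAW r3
#2 head=2: mul sll i2,i3 2-wide
#3 head=4: xor add i4,i5 2-wide
#4 head=6: mul i6 RAW r2
#5 head=7: sub i7 RAW+WAW r1
#6 head=8: sub i8 RAW r1
#7 head=9: and i9 tail

ISSUED = 8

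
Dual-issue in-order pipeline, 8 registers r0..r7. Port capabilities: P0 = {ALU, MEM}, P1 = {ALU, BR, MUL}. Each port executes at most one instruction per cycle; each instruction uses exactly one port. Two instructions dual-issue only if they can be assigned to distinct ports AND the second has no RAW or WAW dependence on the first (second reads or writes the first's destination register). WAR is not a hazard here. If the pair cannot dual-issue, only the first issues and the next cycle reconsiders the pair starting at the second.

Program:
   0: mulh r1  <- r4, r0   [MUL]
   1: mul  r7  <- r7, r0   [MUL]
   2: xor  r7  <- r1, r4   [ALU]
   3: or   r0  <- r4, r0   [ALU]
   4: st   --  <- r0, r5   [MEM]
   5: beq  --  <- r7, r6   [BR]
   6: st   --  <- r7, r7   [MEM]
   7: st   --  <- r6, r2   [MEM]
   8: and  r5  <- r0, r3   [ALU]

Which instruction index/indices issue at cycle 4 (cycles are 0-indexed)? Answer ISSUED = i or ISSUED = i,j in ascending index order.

ISSUED = 6

0. mulh @i0  | no-port MUL/MUL
1. mul @i1  | WAW r7
2. xor or @i2+i3  | 2-wide
3. st beq @i4+i5  | 2-wide
4. st @i6  | no-port MEM/MEM
5. st and @i7+i8  | 2-wide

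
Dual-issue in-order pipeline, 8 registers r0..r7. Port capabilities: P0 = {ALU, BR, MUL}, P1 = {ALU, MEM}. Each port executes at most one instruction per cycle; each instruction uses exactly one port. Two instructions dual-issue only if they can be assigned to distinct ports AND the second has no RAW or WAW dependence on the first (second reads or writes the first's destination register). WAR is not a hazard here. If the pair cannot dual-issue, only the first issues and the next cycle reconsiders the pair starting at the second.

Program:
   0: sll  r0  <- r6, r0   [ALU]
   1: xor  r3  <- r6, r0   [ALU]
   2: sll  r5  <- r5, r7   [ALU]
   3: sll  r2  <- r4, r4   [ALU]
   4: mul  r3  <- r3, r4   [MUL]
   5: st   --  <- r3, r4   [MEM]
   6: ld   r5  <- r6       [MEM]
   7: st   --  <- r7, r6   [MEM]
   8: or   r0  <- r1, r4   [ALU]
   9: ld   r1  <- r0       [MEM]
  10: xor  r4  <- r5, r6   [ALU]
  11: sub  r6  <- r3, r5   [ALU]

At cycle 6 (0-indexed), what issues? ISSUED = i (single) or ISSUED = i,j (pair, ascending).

t=0 i0:sll.ALU ; RAW r0
t=1 i1+i2:xor.ALU sll.ALU ; dual
t=2 i3+i4:sll.ALU mul.MUL ; dual
t=3 i5:st.MEM ; no-port MEM/MEM
t=4 i6:ld.MEM ; no-port MEM/MEM
t=5 i7+i8:st.MEM or.ALU ; dual
t=6 i9+i10:ld.MEM xor.ALU ; dual
t=7 i11:sub.ALU ; tail

ISSUED = 9,10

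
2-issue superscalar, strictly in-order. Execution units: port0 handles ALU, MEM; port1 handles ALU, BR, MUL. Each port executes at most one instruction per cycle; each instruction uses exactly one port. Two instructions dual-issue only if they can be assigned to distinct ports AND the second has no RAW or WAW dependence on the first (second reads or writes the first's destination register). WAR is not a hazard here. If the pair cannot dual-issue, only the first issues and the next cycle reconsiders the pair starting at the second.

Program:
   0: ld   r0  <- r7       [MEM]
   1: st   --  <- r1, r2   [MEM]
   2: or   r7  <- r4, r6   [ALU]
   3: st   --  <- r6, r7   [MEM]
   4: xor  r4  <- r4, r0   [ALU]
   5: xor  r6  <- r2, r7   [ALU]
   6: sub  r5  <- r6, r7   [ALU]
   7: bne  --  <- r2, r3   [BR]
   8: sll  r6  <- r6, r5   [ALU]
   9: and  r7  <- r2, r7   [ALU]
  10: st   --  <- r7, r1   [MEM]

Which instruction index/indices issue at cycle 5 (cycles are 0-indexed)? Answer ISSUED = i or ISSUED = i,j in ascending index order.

ISSUED = 8,9

#0 head=0: ld i0 no-port MEM/MEM
#1 head=1: st;or i1+i2 dual
#2 head=3: st;xor i3+i4 dual
#3 head=5: xor i5 RAW r6
#4 head=6: sub;bne i6+i7 dual
#5 head=8: sll;and i8+i9 dual
#6 head=10: st i10 tail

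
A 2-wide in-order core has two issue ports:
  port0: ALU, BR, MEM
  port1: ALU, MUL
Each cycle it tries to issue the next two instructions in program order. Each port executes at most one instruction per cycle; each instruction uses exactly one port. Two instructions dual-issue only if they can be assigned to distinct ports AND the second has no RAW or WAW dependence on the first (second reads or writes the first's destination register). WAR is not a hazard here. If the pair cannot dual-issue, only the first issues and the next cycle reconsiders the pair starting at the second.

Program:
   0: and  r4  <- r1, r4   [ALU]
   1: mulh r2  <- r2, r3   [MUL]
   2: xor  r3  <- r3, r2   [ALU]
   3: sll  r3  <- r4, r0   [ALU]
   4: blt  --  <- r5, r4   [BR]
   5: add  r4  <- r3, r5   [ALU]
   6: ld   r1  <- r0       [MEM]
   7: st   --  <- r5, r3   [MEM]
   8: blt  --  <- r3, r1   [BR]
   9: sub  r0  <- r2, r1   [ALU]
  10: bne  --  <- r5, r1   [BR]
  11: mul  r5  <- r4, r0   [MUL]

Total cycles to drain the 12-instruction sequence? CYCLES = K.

  cy0 -> i0/i1 (and.ALU mulh.MUL) pair
  cy1 -> i2 (xor.ALU) WAW r3
  cy2 -> i3/i4 (sll.ALU blt.BR) pair
  cy3 -> i5/i6 (add.ALU ld.MEM) pair
  cy4 -> i7 (st.MEM) no-port MEM/BR
  cy5 -> i8/i9 (blt.BR sub.ALU) pair
  cy6 -> i10/i11 (bne.BR mul.MUL) pair

CYCLES = 7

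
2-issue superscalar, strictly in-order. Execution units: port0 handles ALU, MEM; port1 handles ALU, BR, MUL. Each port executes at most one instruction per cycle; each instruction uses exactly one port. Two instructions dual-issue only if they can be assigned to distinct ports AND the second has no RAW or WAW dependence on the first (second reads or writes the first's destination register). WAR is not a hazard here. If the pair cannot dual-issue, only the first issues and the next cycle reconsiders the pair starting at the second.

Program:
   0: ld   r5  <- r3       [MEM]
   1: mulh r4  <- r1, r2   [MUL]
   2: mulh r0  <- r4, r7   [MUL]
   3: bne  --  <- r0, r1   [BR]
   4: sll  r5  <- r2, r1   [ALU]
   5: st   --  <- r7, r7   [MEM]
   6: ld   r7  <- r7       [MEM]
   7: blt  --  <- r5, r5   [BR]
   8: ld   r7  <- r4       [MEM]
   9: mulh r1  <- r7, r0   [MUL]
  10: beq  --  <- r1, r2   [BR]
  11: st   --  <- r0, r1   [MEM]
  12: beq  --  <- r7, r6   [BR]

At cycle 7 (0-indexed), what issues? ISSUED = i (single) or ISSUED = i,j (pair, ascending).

ISSUED = 10,11

#0 head=0: ld mulh i0+i1 dual
#1 head=2: mulh i2 no-port MUL/BR
#2 head=3: bne sll i3+i4 dual
#3 head=5: st i5 no-port MEM/MEM
#4 head=6: ld blt i6+i7 dual
#5 head=8: ld i8 RAW r7
#6 head=9: mulh i9 no-port MUL/BR
#7 head=10: beq st i10+i11 dual
#8 head=12: beq i12 tail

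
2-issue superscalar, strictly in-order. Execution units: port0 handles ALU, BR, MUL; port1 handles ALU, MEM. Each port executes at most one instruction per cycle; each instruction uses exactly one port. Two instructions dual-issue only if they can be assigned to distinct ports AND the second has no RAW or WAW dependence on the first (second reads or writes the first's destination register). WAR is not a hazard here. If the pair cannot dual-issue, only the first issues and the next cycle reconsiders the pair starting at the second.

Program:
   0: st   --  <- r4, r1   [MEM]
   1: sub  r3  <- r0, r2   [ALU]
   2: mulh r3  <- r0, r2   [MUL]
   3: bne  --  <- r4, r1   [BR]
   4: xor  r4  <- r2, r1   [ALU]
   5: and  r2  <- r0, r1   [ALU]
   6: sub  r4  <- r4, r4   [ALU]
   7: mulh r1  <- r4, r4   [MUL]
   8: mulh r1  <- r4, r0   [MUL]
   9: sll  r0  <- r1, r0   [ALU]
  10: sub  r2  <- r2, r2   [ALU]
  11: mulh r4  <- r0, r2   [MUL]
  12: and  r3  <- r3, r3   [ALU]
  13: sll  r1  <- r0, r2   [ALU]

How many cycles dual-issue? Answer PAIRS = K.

0. st.MEM+sub.ALU @i0,i1  | 2-wide
1. mulh.MUL @i2  | no-port MUL/BR
2. bne.BR+xor.ALU @i3,i4  | 2-wide
3. and.ALU+sub.ALU @i5,i6  | 2-wide
4. mulh.MUL @i7  | no-port MUL/MUL
5. mulh.MUL @i8  | RAW r1
6. sll.ALU+sub.ALU @i9,i10  | 2-wide
7. mulh.MUL+and.ALU @i11,i12  | 2-wide
8. sll.ALU @i13  | tail

PAIRS = 5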